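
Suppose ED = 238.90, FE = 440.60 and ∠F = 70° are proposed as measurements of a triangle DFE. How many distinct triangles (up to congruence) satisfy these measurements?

0

FE·sin F = 440.60·sin(70°) ≈ 414.
Since ED = 238.90 < 414 = FE sin F, no triangle exists.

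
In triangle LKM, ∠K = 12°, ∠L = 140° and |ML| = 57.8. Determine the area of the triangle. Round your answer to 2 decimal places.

The third angle is ∠M = 180° − ∠L − ∠K = 28.00°.
Law of sines: |KM| = |ML|·sin L/sin K ≈ 178.7.
Law of sines: |LK| = |ML|·sin M/sin K ≈ 130.51.
Area = ½·|ML|·|KM|·sin M ≈ 2424.5.

area ≈ 2424.51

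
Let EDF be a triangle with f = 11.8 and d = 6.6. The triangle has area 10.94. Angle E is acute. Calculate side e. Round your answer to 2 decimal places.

5.77

From area = ½·d·f·sin E, we get sin E = 2·area/(d·f) ≈ 0.28095.
Taking the acute solution, ∠E ≈ 16.32°.
Law of cosines then gives e ≈ 5.7718.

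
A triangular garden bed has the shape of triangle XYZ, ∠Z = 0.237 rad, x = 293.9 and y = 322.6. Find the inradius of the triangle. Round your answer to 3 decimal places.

By the law of cosines, z² = x² + y² − 2·x·y·cos Z = 6124.3, so z ≈ 78.258.
Area = ½·x·y·sin Z ≈ 11130.
Semiperimeter s = (293.9+322.6+78.258)/2 = 347.38.
Inradius = area/s = 11130/347.38 ≈ 32.041.

r ≈ 32.041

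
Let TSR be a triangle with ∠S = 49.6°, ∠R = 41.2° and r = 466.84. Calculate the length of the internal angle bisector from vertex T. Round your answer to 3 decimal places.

356.474

The third angle is ∠T = 180° − ∠S − ∠R = 89.20°.
Law of sines: t = r·sin T/sin R ≈ 708.67.
Law of sines: s = r·sin S/sin R ≈ 539.73.
The bisector from T has length 2·s·r·cos(∠T/2)/(s+r) ≈ 356.47.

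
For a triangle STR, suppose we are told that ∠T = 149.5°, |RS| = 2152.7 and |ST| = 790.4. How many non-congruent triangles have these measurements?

|ST|·sin T = 790.4·sin(149.5°) ≈ 401.2.
Since ∠T is not acute, a triangle exists only if |RS| > |ST|; here |RS| > |ST|, so there is exactly one triangle.

1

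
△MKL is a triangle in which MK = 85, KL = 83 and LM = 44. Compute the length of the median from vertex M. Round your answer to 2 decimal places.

m_M ≈ 53.46

Median from M: ½√(2·LM² + 2·MK² − KL²) ≈ 53.463.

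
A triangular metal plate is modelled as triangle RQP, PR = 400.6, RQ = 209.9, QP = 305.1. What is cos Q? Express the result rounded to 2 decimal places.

By the law of cosines, cos Q = (RQ² + QP² − PR²) / (2·RQ·QP) ≈ -0.18220, so ∠Q ≈ 100.50°.

cos Q ≈ -0.18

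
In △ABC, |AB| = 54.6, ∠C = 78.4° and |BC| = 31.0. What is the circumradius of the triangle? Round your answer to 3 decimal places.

27.869

Law of sines: sin A = |BC|·sin C/|AB| ≈ 0.55617.
Since |AB| ≥ |BC|, only the acute value applies: ∠A ≈ 33.79°.
Then ∠B = 180° − ∠C − ∠A ≈ 67.81°.
Law of sines gives |CA| = |AB|·sin B/sin C ≈ 51.61.
Circumradius = |AB|/(2 sin C) ≈ 27.869.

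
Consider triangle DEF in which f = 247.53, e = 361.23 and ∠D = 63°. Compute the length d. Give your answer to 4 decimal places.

By the law of cosines, d² = e² + f² − 2·e·f·cos D = 1.1057e+05, so d ≈ 332.52.

332.5220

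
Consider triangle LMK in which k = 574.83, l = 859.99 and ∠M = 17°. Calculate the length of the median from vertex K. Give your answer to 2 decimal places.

By the law of cosines, m² = k² + l² − 2·k·l·cos M = 1.2452e+05, so m ≈ 352.87.
Median from K: ½√(2·l² + 2·m² − k²) ≈ 591.14.

m_K ≈ 591.14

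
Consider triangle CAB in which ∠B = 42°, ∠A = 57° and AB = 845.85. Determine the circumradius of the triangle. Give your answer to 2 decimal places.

R ≈ 428.20

The third angle is ∠C = 180° − ∠A − ∠B = 81.00°.
Law of sines: BC = AB·sin A/sin C ≈ 718.23.
Law of sines: CA = AB·sin B/sin C ≈ 573.04.
Circumradius = AB/(2 sin C) ≈ 428.2.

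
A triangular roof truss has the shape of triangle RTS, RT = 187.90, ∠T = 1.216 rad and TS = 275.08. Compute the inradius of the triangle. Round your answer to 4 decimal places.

By the law of cosines, SR² = RT² + TS² − 2·RT·TS·cos T = 75063, so SR ≈ 273.98.
Area = ½·RT·TS·sin T ≈ 24234.
Semiperimeter s = (275.08+273.98+187.9)/2 = 368.48.
Inradius = area/s = 24234/368.48 ≈ 65.768.

r ≈ 65.7682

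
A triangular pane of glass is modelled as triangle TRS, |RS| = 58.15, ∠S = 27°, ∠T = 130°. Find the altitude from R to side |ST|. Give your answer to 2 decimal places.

The third angle is ∠R = 180° − ∠S − ∠T = 23.00°.
Law of sines: |ST| = |RS|·sin R/sin T ≈ 29.66.
Law of sines: |TR| = |RS|·sin S/sin T ≈ 34.462.
Area = ½·|RS|·|ST|·sin S ≈ 391.51.
The altitude from R has length 2·area/|ST| ≈ 26.4.

26.40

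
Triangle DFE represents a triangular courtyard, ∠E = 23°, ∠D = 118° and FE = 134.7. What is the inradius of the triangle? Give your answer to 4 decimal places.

r ≈ 17.4052

The third angle is ∠F = 180° − ∠E − ∠D = 39.00°.
Law of sines: ED = FE·sin F/sin D ≈ 96.007.
Law of sines: DF = FE·sin E/sin D ≈ 59.609.
Area = ½·FE·ED·sin E ≈ 2526.5.
Semiperimeter s = (134.7+96.007+59.609)/2 = 145.16.
Inradius = area/s = 2526.5/145.16 ≈ 17.405.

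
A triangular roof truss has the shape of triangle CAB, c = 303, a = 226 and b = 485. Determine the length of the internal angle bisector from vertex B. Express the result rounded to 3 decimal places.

By the law of cosines, cos B = (c² + a² − b²) / (2·c·a) ≈ -0.67423, so ∠B ≈ 132.39°.
The bisector from B has length 2·c·a·cos(∠B/2)/(c+a) ≈ 104.49.

104.488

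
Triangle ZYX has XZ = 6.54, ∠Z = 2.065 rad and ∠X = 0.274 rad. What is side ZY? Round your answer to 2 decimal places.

The third angle is ∠Y = π − ∠X − ∠Z = 0.803 rad.
Law of sines: ZY = XZ·sin X/sin Y ≈ 2.4607.

2.46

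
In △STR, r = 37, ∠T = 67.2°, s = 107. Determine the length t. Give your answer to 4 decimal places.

98.7403

By the law of cosines, t² = r² + s² − 2·r·s·cos T = 9749.7, so t ≈ 98.74.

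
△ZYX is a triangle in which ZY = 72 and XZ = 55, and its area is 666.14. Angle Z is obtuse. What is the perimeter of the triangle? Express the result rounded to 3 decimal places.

perimeter ≈ 252.169

From area = ½·XZ·ZY·sin Z, we get sin Z = 2·area/(XZ·ZY) ≈ 0.33643.
Taking the obtuse solution, ∠Z ≈ 160.34°.
Law of cosines then gives YX ≈ 125.17.
Perimeter = 125.17 + 55 + 72 = 252.17.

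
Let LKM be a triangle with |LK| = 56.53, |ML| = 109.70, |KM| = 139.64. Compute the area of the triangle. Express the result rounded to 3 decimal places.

Semiperimeter s = (139.64 + 109.7 + 56.53)/2 = 152.94.
Heron's formula: area = √(152.94·13.295·43.235·96.405) ≈ 2911.2.

2911.154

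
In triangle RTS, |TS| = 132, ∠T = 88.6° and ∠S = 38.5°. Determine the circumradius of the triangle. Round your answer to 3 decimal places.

82.750

The third angle is ∠R = 180° − ∠T − ∠S = 52.90°.
Law of sines: |SR| = |TS|·sin T/sin R ≈ 165.45.
Law of sines: |RT| = |TS|·sin S/sin R ≈ 103.03.
Circumradius = |TS|/(2 sin R) ≈ 82.75.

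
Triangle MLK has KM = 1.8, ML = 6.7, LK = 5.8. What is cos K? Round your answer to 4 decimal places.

-0.3836

By the law of cosines, cos K = (LK² + KM² − ML²) / (2·LK·KM) ≈ -0.38362, so ∠K ≈ 112.56°.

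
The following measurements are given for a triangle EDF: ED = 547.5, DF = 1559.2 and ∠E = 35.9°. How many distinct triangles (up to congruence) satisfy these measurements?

1

ED·sin E = 547.5·sin(35.9°) ≈ 321.
Since DF ≥ ED, exactly one triangle exists.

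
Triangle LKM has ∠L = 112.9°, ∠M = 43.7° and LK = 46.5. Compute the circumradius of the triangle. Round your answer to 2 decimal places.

The third angle is ∠K = 180° − ∠M − ∠L = 23.40°.
Law of sines: KM = LK·sin L/sin M ≈ 62.001.
Law of sines: ML = LK·sin K/sin M ≈ 26.73.
Circumradius = LK/(2 sin M) ≈ 33.653.

33.65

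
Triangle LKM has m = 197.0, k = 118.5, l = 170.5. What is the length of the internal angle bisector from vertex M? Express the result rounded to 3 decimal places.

By the law of cosines, cos M = (l² + k² − m²) / (2·l·k) ≈ 0.10650, so ∠M ≈ 1.464 rad.
The bisector from M has length 2·l·k·cos(∠M/2)/(l+k) ≈ 104.

104.001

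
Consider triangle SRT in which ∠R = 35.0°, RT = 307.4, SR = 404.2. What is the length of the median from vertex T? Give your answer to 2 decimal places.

By the law of cosines, TS² = SR² + RT² − 2·SR·RT·cos R = 54311, so TS ≈ 233.05.
Median from T: ½√(2·RT² + 2·TS² − SR²) ≈ 183.19.

183.19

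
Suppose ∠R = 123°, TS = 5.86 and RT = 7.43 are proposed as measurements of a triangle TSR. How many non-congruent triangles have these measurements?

0

RT·sin R = 7.43·sin(123°) ≈ 6.231.
Since ∠R is not acute, a triangle exists only if TS > RT; here TS ≤ RT, so there is no triangle.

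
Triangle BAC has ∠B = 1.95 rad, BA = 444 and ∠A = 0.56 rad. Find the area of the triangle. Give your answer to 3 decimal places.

area ≈ 82377.862

The third angle is ∠C = π − ∠B − ∠A = 0.632 rad.
Law of sines: AC = BA·sin B/sin C ≈ 698.57.
Law of sines: CB = BA·sin A/sin C ≈ 399.45.
Area = ½·BA·AC·sin A ≈ 82378.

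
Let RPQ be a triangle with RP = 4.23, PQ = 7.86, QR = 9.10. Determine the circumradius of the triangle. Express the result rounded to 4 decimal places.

By the law of cosines, cos R = (QR² + RP² − PQ²) / (2·QR·RP) ≈ 0.50559, so ∠R ≈ 59.63°.
Circumradius = PQ/(2 sin R) ≈ 4.5551.

4.5551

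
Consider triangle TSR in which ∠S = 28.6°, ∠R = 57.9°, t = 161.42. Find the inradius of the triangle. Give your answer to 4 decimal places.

The third angle is ∠T = 180° − ∠S − ∠R = 93.50°.
Law of sines: s = t·sin S/sin T ≈ 77.415.
Law of sines: r = t·sin R/sin T ≈ 137.
Area = ½·t·s·sin R ≈ 5292.9.
Semiperimeter p = (161.42+77.415+137)/2 = 187.92.
Inradius = area/p = 5292.9/187.92 ≈ 28.166.

28.1665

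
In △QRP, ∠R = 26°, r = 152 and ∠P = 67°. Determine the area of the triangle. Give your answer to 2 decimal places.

24223.99

The third angle is ∠Q = 180° − ∠R − ∠P = 87.00°.
Law of sines: q = r·sin Q/sin R ≈ 346.26.
Law of sines: p = r·sin P/sin R ≈ 319.17.
Area = ½·r·q·sin P ≈ 24224.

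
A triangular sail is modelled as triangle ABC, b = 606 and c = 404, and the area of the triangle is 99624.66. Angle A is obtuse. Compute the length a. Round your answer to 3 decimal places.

From area = ½·b·c·sin A, we get sin A = 2·area/(b·c) ≈ 0.81385.
Taking the obtuse solution, ∠A ≈ 125.53°.
Law of cosines then gives a ≈ 902.76.

902.760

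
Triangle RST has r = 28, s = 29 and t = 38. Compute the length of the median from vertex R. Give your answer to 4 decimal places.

m_R ≈ 30.7652

Median from R: ½√(2·s² + 2·t² − r²) ≈ 30.765.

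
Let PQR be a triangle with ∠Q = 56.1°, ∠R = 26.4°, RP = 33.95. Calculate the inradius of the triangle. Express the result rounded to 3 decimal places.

The third angle is ∠P = 180° − ∠Q − ∠R = 97.50°.
Law of sines: QR = RP·sin P/sin Q ≈ 40.553.
Law of sines: PQ = RP·sin R/sin Q ≈ 18.187.
Area = ½·RP·QR·sin R ≈ 306.08.
Semiperimeter s = (40.553+33.95+18.187)/2 = 46.345.
Inradius = area/s = 306.08/46.345 ≈ 6.6044.

6.604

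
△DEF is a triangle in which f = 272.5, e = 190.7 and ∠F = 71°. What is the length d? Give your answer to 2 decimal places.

266.40

Law of sines: sin E = e·sin F/f ≈ 0.66169.
Since f ≥ e, only the acute value applies: ∠E ≈ 41.43°.
Then ∠D = 180° − ∠F − ∠E ≈ 67.57°.
Law of sines gives d = f·sin D/sin F ≈ 266.4.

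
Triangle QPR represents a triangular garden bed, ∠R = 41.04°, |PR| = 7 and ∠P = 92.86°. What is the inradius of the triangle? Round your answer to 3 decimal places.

The third angle is ∠Q = 180° − ∠P − ∠R = 46.10°.
Law of sines: |RQ| = |PR|·sin P/sin Q ≈ 9.7027.
Law of sines: |QP| = |PR|·sin R/sin Q ≈ 6.3786.
Area = ½·|PR|·|RQ|·sin R ≈ 22.297.
Semiperimeter s = (7+9.7027+6.3786)/2 = 11.541.
Inradius = area/s = 22.297/11.541 ≈ 1.9321.

r ≈ 1.932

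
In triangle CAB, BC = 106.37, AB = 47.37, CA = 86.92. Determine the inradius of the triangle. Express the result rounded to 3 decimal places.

16.817

Semiperimeter s = (47.37 + 106.37 + 86.92)/2 = 120.33.
Heron's formula: area = √(120.33·72.96·13.96·33.41) ≈ 2023.5.
Inradius = area/s = 2023.5/120.33 ≈ 16.817.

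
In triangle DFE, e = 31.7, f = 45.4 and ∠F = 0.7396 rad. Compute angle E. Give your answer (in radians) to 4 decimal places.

Law of sines: sin E = e·sin F/f ≈ 0.47061.
Since f ≥ e, only the acute value applies: ∠E ≈ 0.4900 rad.
Then ∠D = π − ∠F − ∠E ≈ 1.9120 rad.

0.4900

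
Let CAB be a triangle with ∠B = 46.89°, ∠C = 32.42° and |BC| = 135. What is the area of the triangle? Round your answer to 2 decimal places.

area ≈ 3629.55

The third angle is ∠A = 180° − ∠B − ∠C = 100.69°.
Law of sines: |AB| = |BC|·sin C/sin A ≈ 73.655.
Law of sines: |CA| = |BC|·sin B/sin A ≈ 100.3.
Area = ½·|BC|·|AB|·sin B ≈ 3629.5.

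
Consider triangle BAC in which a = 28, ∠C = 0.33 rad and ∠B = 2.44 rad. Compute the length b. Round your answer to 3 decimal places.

49.772

The third angle is ∠A = π − ∠C − ∠B = 0.372 rad.
Law of sines: b = a·sin B/sin A ≈ 49.772.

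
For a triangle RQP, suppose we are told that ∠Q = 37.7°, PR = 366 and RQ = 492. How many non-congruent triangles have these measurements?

RQ·sin Q = 492·sin(37.7°) ≈ 300.9.
Since RQ sin Q < PR < RQ (300.9 < 366 < 492), two triangles exist.

2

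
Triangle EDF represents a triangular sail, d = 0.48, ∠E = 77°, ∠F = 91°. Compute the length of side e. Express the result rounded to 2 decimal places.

The third angle is ∠D = 180° − ∠F − ∠E = 12.00°.
Law of sines: e = d·sin E/sin D ≈ 2.2495.

2.25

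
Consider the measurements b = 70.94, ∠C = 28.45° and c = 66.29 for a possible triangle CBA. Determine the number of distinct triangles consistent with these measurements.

b·sin C = 70.94·sin(28.45°) ≈ 33.8.
Since b sin C < c < b (33.8 < 66.29 < 70.94), two triangles exist.

2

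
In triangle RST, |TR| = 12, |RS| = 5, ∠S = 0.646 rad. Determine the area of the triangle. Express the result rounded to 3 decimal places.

Law of sines: sin T = |RS|·sin S/|TR| ≈ 0.25083.
Since |TR| ≥ |RS|, only the acute value applies: ∠T ≈ 0.254 rad.
Then ∠R = π − ∠S − ∠T ≈ 2.242 rad.
Law of sines gives |ST| = |TR|·sin R/sin S ≈ 15.609.
Area = ½·|TR|·|RS|·sin R ≈ 23.491.

area ≈ 23.491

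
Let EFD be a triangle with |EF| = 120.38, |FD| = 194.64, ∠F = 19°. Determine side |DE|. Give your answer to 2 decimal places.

89.82

By the law of cosines, |DE|² = |EF|² + |FD|² − 2·|EF|·|FD|·cos F = 8067.6, so |DE| ≈ 89.82.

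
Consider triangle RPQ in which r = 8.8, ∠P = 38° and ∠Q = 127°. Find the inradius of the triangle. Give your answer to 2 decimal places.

The third angle is ∠R = 180° − ∠P − ∠Q = 15.00°.
Law of sines: p = r·sin P/sin R ≈ 20.933.
Law of sines: q = r·sin Q/sin R ≈ 27.154.
Area = ½·r·p·sin Q ≈ 73.558.
Semiperimeter s = (8.8+20.933+27.154)/2 = 28.443.
Inradius = area/s = 73.558/28.443 ≈ 2.5861.

2.59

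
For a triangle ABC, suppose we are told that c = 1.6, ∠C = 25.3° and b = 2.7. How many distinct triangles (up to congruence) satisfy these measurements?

2

b·sin C = 2.7·sin(25.3°) ≈ 1.154.
Since b sin C < c < b (1.154 < 1.6 < 2.7), two triangles exist.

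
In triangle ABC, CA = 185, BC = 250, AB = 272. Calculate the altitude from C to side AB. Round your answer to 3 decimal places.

164.818

Semiperimeter s = (250 + 185 + 272)/2 = 353.5.
Heron's formula: area = √(353.5·103.5·168.5·81.5) ≈ 22415.
The altitude from C has length 2·area/AB ≈ 164.82.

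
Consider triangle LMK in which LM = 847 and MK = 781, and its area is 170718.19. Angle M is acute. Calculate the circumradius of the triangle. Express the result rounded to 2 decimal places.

426.90

From area = ½·LM·MK·sin M, we get sin M = 2·area/(LM·MK) ≈ 0.51615.
Taking the acute solution, ∠M ≈ 31.07°.
Law of cosines then gives KL ≈ 440.69.
Circumradius = KL/(2 sin M) ≈ 426.9.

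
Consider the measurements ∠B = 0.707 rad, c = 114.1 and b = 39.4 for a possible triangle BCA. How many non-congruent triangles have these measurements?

c·sin B = 114.1·sin(0.707 rad) ≈ 74.11.
Since b = 39.4 < 74.11 = c sin B, no triangle exists.

0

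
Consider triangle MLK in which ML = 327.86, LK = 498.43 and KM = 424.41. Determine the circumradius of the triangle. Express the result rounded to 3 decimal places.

R ≈ 251.723

By the law of cosines, cos M = (KM² + ML² − LK²) / (2·KM·ML) ≈ 0.14080, so ∠M ≈ 81.91°.
Circumradius = LK/(2 sin M) ≈ 251.72.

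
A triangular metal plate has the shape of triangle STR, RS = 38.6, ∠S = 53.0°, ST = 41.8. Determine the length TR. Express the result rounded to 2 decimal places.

By the law of cosines, TR² = RS² + ST² − 2·RS·ST·cos S = 1295.2, so TR ≈ 35.988.

35.99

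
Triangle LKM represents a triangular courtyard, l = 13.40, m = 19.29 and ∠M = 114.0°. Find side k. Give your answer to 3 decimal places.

9.458

Law of sines: sin L = l·sin M/m ≈ 0.63460.
Since m ≥ l, only the acute value applies: ∠L ≈ 39.39°.
Then ∠K = 180° − ∠M − ∠L ≈ 26.61°.
Law of sines gives k = m·sin K/sin M ≈ 9.4578.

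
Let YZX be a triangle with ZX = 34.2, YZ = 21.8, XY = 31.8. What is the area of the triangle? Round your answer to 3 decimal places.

Semiperimeter s = (34.2 + 31.8 + 21.8)/2 = 43.9.
Heron's formula: area = √(43.9·9.7·12.1·22.1) ≈ 337.45.

337.448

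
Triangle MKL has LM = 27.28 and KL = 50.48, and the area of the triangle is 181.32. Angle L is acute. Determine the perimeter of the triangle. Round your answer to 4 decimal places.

From area = ½·KL·LM·sin L, we get sin L = 2·area/(KL·LM) ≈ 0.26334.
Taking the acute solution, ∠L ≈ 15.27°.
Law of cosines then gives MK ≈ 25.208.
Perimeter = 50.48 + 27.28 + 25.208 = 102.97.

perimeter ≈ 102.9682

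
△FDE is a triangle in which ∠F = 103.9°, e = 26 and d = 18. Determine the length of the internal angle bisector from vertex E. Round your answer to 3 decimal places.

By the law of cosines, f² = d² + e² − 2·d·e·cos F = 1224.9, so f ≈ 34.998.
Law of cosines again: cos E = (f² + d² − e²)/(2·f·d) ≈ 0.69278, so ∠E ≈ 46.15°.
The bisector from E has length 2·f·d·cos(∠E/2)/(f+d) ≈ 21.871.

t_E ≈ 21.871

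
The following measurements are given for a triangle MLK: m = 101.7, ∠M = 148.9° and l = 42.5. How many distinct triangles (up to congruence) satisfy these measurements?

1

l·sin M = 42.5·sin(148.9°) ≈ 21.95.
Since ∠M is not acute, a triangle exists only if m > l; here m > l, so there is exactly one triangle.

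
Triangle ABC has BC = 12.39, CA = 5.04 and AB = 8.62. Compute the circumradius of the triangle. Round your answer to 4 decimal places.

By the law of cosines, cos A = (CA² + AB² − BC²) / (2·CA·AB) ≈ -0.61925, so ∠A ≈ 128.26°.
Circumradius = BC/(2 sin A) ≈ 7.8897.

7.8897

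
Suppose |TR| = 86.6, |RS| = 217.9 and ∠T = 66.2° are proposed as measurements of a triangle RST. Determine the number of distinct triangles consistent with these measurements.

|TR|·sin T = 86.6·sin(66.2°) ≈ 79.24.
Since |RS| ≥ |TR|, exactly one triangle exists.

1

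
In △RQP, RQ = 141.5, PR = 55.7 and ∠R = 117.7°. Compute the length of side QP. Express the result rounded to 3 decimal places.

174.505

By the law of cosines, QP² = PR² + RQ² − 2·PR·RQ·cos R = 30452, so QP ≈ 174.51.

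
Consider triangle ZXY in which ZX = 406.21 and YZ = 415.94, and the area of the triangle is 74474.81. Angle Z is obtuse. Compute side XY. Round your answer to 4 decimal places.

From area = ½·YZ·ZX·sin Z, we get sin Z = 2·area/(YZ·ZX) ≈ 0.88157.
Taking the obtuse solution, ∠Z ≈ 2.062 rad.
Law of cosines then gives XY ≈ 705.36.

705.3554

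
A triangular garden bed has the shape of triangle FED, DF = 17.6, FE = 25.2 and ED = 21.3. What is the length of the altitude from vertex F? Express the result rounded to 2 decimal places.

h_F ≈ 17.34

Semiperimeter s = (21.3 + 17.6 + 25.2)/2 = 32.05.
Heron's formula: area = √(32.05·10.75·14.45·6.85) ≈ 184.67.
The altitude from F has length 2·area/ED ≈ 17.34.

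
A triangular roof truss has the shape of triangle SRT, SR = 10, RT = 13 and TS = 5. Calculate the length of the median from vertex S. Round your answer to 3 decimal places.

Median from S: ½√(2·TS² + 2·SR² − RT²) ≈ 4.5.

m_S ≈ 4.500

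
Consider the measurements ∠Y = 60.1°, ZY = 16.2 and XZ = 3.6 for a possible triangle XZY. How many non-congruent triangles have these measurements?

0

ZY·sin Y = 16.2·sin(60.1°) ≈ 14.04.
Since XZ = 3.6 < 14.04 = ZY sin Y, no triangle exists.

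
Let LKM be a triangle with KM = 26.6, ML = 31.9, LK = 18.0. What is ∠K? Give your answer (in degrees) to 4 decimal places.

By the law of cosines, cos K = (LK² + KM² − ML²) / (2·LK·KM) ≈ 0.01457, so ∠K ≈ 89.17°.

89.1653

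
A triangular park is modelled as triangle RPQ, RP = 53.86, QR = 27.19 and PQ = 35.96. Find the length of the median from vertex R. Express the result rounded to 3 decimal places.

Median from R: ½√(2·QR² + 2·RP² − PQ²) ≈ 38.689.

m_R ≈ 38.689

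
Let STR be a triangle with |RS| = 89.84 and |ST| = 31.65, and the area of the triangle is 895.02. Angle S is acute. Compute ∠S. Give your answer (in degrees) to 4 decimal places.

39.0158

From area = ½·|RS|·|ST|·sin S, we get sin S = 2·area/(|RS|·|ST|) ≈ 0.62953.
Taking the acute solution, ∠S ≈ 39.02°.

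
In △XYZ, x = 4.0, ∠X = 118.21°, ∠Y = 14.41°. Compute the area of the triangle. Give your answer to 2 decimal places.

The third angle is ∠Z = 180° − ∠X − ∠Y = 47.38°.
Law of sines: y = x·sin Y/sin X ≈ 1.1296.
Law of sines: z = x·sin Z/sin X ≈ 3.3402.
Area = ½·x·y·sin Z ≈ 1.6625.

area ≈ 1.66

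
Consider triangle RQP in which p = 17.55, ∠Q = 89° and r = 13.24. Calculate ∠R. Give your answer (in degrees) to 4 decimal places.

By the law of cosines, q² = p² + r² − 2·p·r·cos Q = 475.19, so q ≈ 21.799.
Law of cosines again: cos R = (q² + p² − r²)/(2·q·p) ≈ 0.79449, so ∠R ≈ 37.39°.

37.3930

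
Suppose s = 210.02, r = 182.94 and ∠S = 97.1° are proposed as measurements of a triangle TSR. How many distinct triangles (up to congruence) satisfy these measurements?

r·sin S = 182.94·sin(97.1°) ≈ 181.5.
Since ∠S is not acute, a triangle exists only if s > r; here s > r, so there is exactly one triangle.

1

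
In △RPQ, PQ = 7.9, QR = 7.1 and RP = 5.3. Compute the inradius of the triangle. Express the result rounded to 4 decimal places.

r ≈ 1.8108

Semiperimeter s = (7.9 + 7.1 + 5.3)/2 = 10.15.
Heron's formula: area = √(10.15·2.25·3.05·4.85) ≈ 18.38.
Inradius = area/s = 18.38/10.15 ≈ 1.8108.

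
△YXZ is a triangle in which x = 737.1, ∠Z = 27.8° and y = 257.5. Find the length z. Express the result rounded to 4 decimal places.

523.2877

By the law of cosines, z² = y² + x² − 2·y·x·cos Z = 2.7383e+05, so z ≈ 523.29.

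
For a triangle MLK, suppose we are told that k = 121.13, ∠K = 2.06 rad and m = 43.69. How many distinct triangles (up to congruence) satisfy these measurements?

m·sin K = 43.69·sin(2.06 rad) ≈ 38.57.
Since ∠K is not acute, a triangle exists only if k > m; here k > m, so there is exactly one triangle.

1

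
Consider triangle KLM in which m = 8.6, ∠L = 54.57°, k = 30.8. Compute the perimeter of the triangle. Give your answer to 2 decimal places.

By the law of cosines, l² = m² + k² − 2·m·k·cos L = 715.49, so l ≈ 26.749.
Semiperimeter s = (30.8+26.749+8.6)/2 = 33.074.
Perimeter = 30.8 + 26.749 + 8.6 = 66.149.

perimeter ≈ 66.15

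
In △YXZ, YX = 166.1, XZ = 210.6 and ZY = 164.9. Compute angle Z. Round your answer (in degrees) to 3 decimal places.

By the law of cosines, cos Z = (XZ² + ZY² − YX²) / (2·XZ·ZY) ≈ 0.63285, so ∠Z ≈ 50.74°.

50.739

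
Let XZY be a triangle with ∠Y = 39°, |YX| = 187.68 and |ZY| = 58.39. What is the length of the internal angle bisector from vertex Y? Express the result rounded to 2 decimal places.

By the law of cosines, |XZ|² = |ZY|² + |YX|² − 2·|ZY|·|YX|·cos Y = 21600, so |XZ| ≈ 146.97.
The bisector from Y has length 2·|ZY|·|YX|·cos(∠Y/2)/(|ZY|+|YX|) ≈ 83.96.

t_Y ≈ 83.96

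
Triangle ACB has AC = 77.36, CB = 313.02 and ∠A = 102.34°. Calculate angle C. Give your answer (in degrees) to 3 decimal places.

63.689

Law of sines: sin B = AC·sin A/CB ≈ 0.24143.
Since CB ≥ AC, only the acute value applies: ∠B ≈ 13.97°.
Then ∠C = 180° − ∠A − ∠B ≈ 63.69°.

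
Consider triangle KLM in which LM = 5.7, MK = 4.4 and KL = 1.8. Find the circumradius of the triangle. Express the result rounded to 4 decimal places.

By the law of cosines, cos K = (MK² + KL² − LM²) / (2·MK·KL) ≈ -0.62437, so ∠K ≈ 128.64°.
Circumradius = LM/(2 sin K) ≈ 3.6486.

R ≈ 3.6486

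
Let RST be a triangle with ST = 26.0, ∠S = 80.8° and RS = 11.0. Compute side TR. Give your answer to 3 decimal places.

By the law of cosines, TR² = RS² + ST² − 2·RS·ST·cos S = 705.55, so TR ≈ 26.562.

26.562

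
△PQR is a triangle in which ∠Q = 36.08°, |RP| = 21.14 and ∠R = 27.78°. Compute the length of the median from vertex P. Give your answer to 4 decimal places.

10.1879

The third angle is ∠P = 180° − ∠Q − ∠R = 116.14°.
Law of sines: |QR| = |RP|·sin P/sin Q ≈ 32.225.
Law of sines: |PQ| = |RP|·sin R/sin Q ≈ 16.731.
Median from P: ½√(2·|RP|² + 2·|PQ|² − |QR|²) ≈ 10.188.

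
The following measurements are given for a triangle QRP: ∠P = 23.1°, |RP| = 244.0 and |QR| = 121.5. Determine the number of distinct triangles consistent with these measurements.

2

|RP|·sin P = 244.0·sin(23.1°) ≈ 95.73.
Since |RP| sin P < |QR| < |RP| (95.73 < 121.5 < 244.0), two triangles exist.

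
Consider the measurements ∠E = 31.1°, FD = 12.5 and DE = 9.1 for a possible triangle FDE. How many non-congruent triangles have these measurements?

DE·sin E = 9.1·sin(31.1°) ≈ 4.7.
Since FD ≥ DE, exactly one triangle exists.

1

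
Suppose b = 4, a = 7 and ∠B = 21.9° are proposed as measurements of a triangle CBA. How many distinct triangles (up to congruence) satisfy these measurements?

a·sin B = 7·sin(21.9°) ≈ 2.611.
Since a sin B < b < a (2.611 < 4 < 7), two triangles exist.

2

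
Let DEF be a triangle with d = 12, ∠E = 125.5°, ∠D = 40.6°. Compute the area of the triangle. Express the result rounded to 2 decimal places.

The third angle is ∠F = 180° − ∠D − ∠E = 13.90°.
Law of sines: e = d·sin E/sin D ≈ 15.012.
Law of sines: f = d·sin F/sin D ≈ 4.4297.
Area = ½·d·e·sin F ≈ 21.638.

21.64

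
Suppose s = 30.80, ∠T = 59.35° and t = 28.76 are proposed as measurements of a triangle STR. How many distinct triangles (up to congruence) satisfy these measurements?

2

s·sin T = 30.80·sin(59.35°) ≈ 26.5.
Since s sin T < t < s (26.5 < 28.76 < 30.80), two triangles exist.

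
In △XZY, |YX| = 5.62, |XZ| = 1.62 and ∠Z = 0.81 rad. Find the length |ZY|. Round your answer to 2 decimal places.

6.61

Law of sines: sin Y = |XZ|·sin Z/|YX| ≈ 0.20878.
Since |YX| ≥ |XZ|, only the acute value applies: ∠Y ≈ 0.210 rad.
Then ∠X = π − ∠Z − ∠Y ≈ 2.121 rad.
Law of sines gives |ZY| = |YX|·sin X/sin Z ≈ 6.6131.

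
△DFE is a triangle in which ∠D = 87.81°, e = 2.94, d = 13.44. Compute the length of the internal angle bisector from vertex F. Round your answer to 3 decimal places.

t_F ≈ 3.708

Law of sines: sin E = e·sin D/d ≈ 0.21859.
Since d ≥ e, only the acute value applies: ∠E ≈ 12.63°.
Then ∠F = 180° − ∠D − ∠E ≈ 79.56°.
Law of sines gives f = d·sin F/sin D ≈ 13.227.
The bisector from F has length 2·e·d·cos(∠F/2)/(e+d) ≈ 3.7076.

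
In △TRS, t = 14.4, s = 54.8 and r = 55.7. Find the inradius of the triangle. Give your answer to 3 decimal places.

6.303

Semiperimeter p = (14.4 + 55.7 + 54.8)/2 = 62.45.
Heron's formula: area = √(62.45·48.05·6.75·7.65) ≈ 393.64.
Inradius = area/p = 393.64/62.45 ≈ 6.3032.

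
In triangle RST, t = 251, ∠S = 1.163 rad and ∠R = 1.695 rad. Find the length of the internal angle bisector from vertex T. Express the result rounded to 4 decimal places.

The third angle is ∠T = π − ∠R − ∠S = 0.284 rad.
Law of sines: r = t·sin R/sin T ≈ 890.14.
Law of sines: s = t·sin S/sin T ≈ 823.49.
The bisector from T has length 2·r·s·cos(∠T/2)/(r+s) ≈ 846.93.

t_T ≈ 846.9304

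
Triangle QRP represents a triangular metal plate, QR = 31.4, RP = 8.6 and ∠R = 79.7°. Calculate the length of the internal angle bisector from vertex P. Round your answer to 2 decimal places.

t_P ≈ 9.97

By the law of cosines, PQ² = QR² + RP² − 2·QR·RP·cos R = 963.35, so PQ ≈ 31.038.
Law of cosines again: cos P = (RP² + PQ² − QR²)/(2·RP·PQ) ≈ 0.09619, so ∠P ≈ 84.48°.
The bisector from P has length 2·RP·PQ·cos(∠P/2)/(RP+PQ) ≈ 9.971.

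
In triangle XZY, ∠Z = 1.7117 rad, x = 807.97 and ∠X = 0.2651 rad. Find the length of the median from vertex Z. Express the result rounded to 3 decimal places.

m_Z ≈ 1417.419

The third angle is ∠Y = π − ∠X − ∠Z = 1.1648 rad.
Law of sines: z = x·sin Z/sin X ≈ 3053.2.
Law of sines: y = x·sin Y/sin X ≈ 2833.1.
Median from Z: ½√(2·y² + 2·x² − z²) ≈ 1417.4.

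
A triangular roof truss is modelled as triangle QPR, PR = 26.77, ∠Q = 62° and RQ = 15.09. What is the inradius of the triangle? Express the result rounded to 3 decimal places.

r ≈ 5.595

Law of sines: sin P = RQ·sin Q/PR ≈ 0.49771.
Since PR ≥ RQ, only the acute value applies: ∠P ≈ 29.85°.
Then ∠R = 180° − ∠Q − ∠P ≈ 88.15°.
Law of sines gives QP = PR·sin R/sin Q ≈ 30.303.
Area = ½·PR·RQ·sin R ≈ 201.87.
Semiperimeter s = (26.77+15.09+30.303)/2 = 36.082.
Inradius = area/s = 201.87/36.082 ≈ 5.595.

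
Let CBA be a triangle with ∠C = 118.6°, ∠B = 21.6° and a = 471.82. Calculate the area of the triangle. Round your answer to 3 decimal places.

56201.663

The third angle is ∠A = 180° − ∠C − ∠B = 39.80°.
Law of sines: c = a·sin C/sin A ≈ 647.15.
Law of sines: b = a·sin B/sin A ≈ 271.34.
Area = ½·a·c·sin B ≈ 56202.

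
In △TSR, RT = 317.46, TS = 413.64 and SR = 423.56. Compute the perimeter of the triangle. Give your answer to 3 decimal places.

Perimeter = 423.56 + 317.46 + 413.64 = 1154.7.

1154.660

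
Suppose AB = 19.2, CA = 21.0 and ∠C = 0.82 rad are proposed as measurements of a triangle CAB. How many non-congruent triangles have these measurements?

2

CA·sin C = 21.0·sin(0.82 rad) ≈ 15.35.
Since CA sin C < AB < CA (15.35 < 19.2 < 21.0), two triangles exist.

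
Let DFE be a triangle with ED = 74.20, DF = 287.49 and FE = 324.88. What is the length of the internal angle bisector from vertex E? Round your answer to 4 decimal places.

t_E ≈ 107.6858

By the law of cosines, cos E = (FE² + ED² − DF²) / (2·FE·ED) ≈ 0.58911, so ∠E ≈ 53.91°.
The bisector from E has length 2·FE·ED·cos(∠E/2)/(FE+ED) ≈ 107.69.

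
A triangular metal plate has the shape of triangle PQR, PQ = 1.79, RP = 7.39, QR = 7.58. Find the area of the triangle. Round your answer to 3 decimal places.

Semiperimeter s = (7.58 + 7.39 + 1.79)/2 = 8.38.
Heron's formula: area = √(8.38·0.8·0.99·6.59) ≈ 6.6134.

area ≈ 6.613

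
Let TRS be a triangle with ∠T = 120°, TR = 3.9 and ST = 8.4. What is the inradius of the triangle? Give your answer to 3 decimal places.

r ≈ 1.224

By the law of cosines, RS² = ST² + TR² − 2·ST·TR·cos T = 118.53, so RS ≈ 10.887.
Area = ½·ST·TR·sin T ≈ 14.185.
Semiperimeter s = (10.887+8.4+3.9)/2 = 11.594.
Inradius = area/s = 14.185/11.594 ≈ 1.2236.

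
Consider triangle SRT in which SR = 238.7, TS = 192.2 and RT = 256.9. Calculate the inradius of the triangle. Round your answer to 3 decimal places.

r ≈ 63.540

Semiperimeter s = (256.9 + 192.2 + 238.7)/2 = 343.9.
Heron's formula: area = √(343.9·87·151.7·105.2) ≈ 21851.
Inradius = area/s = 21851/343.9 ≈ 63.54.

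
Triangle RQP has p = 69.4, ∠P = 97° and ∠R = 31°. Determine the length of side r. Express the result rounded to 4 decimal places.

36.0121

The third angle is ∠Q = 180° − ∠P − ∠R = 52.00°.
Law of sines: r = p·sin R/sin P ≈ 36.012.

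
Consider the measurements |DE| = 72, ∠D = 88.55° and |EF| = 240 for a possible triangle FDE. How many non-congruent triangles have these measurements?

|DE|·sin D = 72·sin(88.55°) ≈ 71.98.
Since |EF| ≥ |DE|, exactly one triangle exists.

1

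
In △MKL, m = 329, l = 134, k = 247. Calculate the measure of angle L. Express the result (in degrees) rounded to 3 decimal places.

By the law of cosines, cos L = (m² + k² − l²) / (2·m·k) ≈ 0.93089, so ∠L ≈ 21.43°.

∠L ≈ 21.426°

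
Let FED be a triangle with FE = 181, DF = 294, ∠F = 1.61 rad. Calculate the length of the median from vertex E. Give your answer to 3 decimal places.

237.604

By the law of cosines, ED² = DF² + FE² − 2·DF·FE·cos F = 1.2337e+05, so ED ≈ 351.24.
Median from E: ½√(2·FE² + 2·ED² − DF²) ≈ 237.6.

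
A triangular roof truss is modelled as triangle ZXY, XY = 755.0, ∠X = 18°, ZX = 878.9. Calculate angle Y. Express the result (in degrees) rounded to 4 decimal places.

∠Y ≈ 106.5840°

By the law of cosines, YZ² = ZX² + XY² − 2·ZX·XY·cos X = 80306, so YZ ≈ 283.38.
Law of cosines again: cos Y = (XY² + YZ² − ZX²)/(2·XY·YZ) ≈ -0.28542, so ∠Y ≈ 106.58°.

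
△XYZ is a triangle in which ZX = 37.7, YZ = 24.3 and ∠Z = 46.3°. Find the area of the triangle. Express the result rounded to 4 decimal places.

331.1587

Area = ½·YZ·ZX·sin Z ≈ 331.16.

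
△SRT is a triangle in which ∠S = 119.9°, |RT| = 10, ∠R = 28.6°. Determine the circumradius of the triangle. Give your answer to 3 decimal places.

5.768

The third angle is ∠T = 180° − ∠S − ∠R = 31.50°.
Law of sines: |TS| = |RT|·sin R/sin S ≈ 5.5219.
Law of sines: |SR| = |RT|·sin T/sin S ≈ 6.0272.
Circumradius = |RT|/(2 sin S) ≈ 5.7677.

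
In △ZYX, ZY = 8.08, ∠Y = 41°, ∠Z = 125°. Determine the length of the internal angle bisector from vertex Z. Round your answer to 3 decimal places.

t_Z ≈ 5.452

The third angle is ∠X = 180° − ∠Z − ∠Y = 14.00°.
Law of sines: YX = ZY·sin Z/sin X ≈ 27.359.
Law of sines: XZ = ZY·sin Y/sin X ≈ 21.912.
The bisector from Z has length 2·XZ·ZY·cos(∠Z/2)/(XZ+ZY) ≈ 5.4516.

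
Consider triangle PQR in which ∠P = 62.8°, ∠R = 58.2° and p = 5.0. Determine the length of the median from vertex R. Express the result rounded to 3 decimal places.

4.290

The third angle is ∠Q = 180° − ∠R − ∠P = 59.00°.
Law of sines: q = p·sin Q/sin P ≈ 4.8187.
Law of sines: r = p·sin R/sin P ≈ 4.7778.
Median from R: ½√(2·p² + 2·q² − r²) ≈ 4.2899.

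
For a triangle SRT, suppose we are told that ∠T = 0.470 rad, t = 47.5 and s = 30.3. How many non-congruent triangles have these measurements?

1

s·sin T = 30.3·sin(0.470 rad) ≈ 13.72.
Since t ≥ s, exactly one triangle exists.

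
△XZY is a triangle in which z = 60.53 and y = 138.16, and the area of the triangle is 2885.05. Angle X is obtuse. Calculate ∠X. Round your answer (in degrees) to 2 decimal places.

From area = ½·z·y·sin X, we get sin X = 2·area/(z·y) ≈ 0.68997.
Taking the obtuse solution, ∠X ≈ 136.37°.

136.37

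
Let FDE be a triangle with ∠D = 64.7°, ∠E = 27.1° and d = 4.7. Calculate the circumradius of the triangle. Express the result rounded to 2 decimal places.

R ≈ 2.60

The third angle is ∠F = 180° − ∠D − ∠E = 88.20°.
Law of sines: f = d·sin F/sin D ≈ 5.1961.
Law of sines: e = d·sin E/sin D ≈ 2.3682.
Circumradius = d/(2 sin D) ≈ 2.5993.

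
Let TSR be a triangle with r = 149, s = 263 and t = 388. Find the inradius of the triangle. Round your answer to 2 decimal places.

32.12

Semiperimeter p = (388 + 263 + 149)/2 = 400.
Heron's formula: area = √(400·12·137·251) ≈ 12847.
Inradius = area/p = 12847/400 ≈ 32.119.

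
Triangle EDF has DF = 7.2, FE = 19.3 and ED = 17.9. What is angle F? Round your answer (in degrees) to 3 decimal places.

∠F ≈ 68.042°

By the law of cosines, cos F = (DF² + FE² − ED²) / (2·DF·FE) ≈ 0.37392, so ∠F ≈ 68.04°.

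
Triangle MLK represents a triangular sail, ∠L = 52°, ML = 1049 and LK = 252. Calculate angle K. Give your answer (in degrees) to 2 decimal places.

∠K ≈ 115.47°

By the law of cosines, KM² = ML² + LK² − 2·ML·LK·cos L = 8.3841e+05, so KM ≈ 915.65.
Law of cosines again: cos K = (LK² + KM² − ML²)/(2·LK·KM) ≈ -0.43011, so ∠K ≈ 115.47°.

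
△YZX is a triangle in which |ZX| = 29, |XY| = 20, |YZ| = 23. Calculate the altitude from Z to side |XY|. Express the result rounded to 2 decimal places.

h_Z ≈ 22.89

Semiperimeter s = (29 + 20 + 23)/2 = 36.
Heron's formula: area = √(36·7·16·13) ≈ 228.95.
The altitude from Z has length 2·area/|XY| ≈ 22.895.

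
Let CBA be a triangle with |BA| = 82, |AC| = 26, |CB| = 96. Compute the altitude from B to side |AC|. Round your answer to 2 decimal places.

Semiperimeter s = (82 + 26 + 96)/2 = 102.
Heron's formula: area = √(102·20·76·6) ≈ 964.49.
The altitude from B has length 2·area/|AC| ≈ 74.192.

h_B ≈ 74.19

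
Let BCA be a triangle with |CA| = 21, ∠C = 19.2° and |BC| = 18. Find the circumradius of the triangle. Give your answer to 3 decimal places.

10.863

By the law of cosines, |AB|² = |BC|² + |CA|² − 2·|BC|·|CA|·cos C = 51.051, so |AB| ≈ 7.145.
Area = ½·|BC|·|CA|·sin C ≈ 62.156.
Circumradius = |AB|/(2 sin C) ≈ 10.863.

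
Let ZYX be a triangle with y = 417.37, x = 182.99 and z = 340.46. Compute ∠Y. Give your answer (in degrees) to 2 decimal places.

101.48

By the law of cosines, cos Y = (x² + z² − y²) / (2·x·z) ≈ -0.19903, so ∠Y ≈ 101.48°.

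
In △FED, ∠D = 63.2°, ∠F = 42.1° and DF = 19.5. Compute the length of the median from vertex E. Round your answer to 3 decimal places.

m_E ≈ 12.633

The third angle is ∠E = 180° − ∠D − ∠F = 74.70°.
Law of sines: ED = DF·sin F/sin E ≈ 13.554.
Law of sines: FE = DF·sin D/sin E ≈ 18.045.
Median from E: ½√(2·FE² + 2·ED² − DF²) ≈ 12.633.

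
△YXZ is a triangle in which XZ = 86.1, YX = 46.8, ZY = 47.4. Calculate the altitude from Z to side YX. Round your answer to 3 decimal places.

Semiperimeter s = (86.1 + 47.4 + 46.8)/2 = 90.15.
Heron's formula: area = √(90.15·4.05·42.75·43.35) ≈ 822.57.
The altitude from Z has length 2·area/YX ≈ 35.153.

35.153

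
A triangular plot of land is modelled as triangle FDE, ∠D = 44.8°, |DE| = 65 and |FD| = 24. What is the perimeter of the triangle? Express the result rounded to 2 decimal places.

By the law of cosines, |EF|² = |FD|² + |DE|² − 2·|FD|·|DE|·cos D = 2587.1, so |EF| ≈ 50.864.
Semiperimeter s = (65+50.864+24)/2 = 69.932.
Perimeter = 65 + 50.864 + 24 = 139.86.

139.86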